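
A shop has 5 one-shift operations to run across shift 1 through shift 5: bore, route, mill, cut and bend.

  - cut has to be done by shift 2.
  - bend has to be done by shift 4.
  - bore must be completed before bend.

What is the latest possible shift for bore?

shift 3

Downstream work caps bore at shift 3.
bore at shift 3 is achievable: route -> shift 1; mill -> shift 1; bore -> shift 3; cut -> shift 1; bend -> shift 4.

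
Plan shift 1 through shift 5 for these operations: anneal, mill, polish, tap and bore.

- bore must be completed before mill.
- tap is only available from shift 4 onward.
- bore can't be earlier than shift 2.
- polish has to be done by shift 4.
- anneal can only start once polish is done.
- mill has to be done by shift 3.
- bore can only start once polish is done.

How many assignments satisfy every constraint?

8

Splitting on anneal: it can be shift 2 (2), shift 3 (2), shift 4 (2), shift 5 (2). Listing each branch's schedules as (mill, polish, tap, bore) by shift number:
anneal=shift 2: (3,1,4,2) (3,1,5,2) — 2.
anneal=shift 3: (3,1,4,2) (3,1,5,2) — 2.
anneal=shift 4: (3,1,4,2) (3,1,5,2) — 2.
anneal=shift 5: (3,1,4,2) (3,1,5,2) — 2.
Summing: 2 + 2 + 2 + 2 = 8.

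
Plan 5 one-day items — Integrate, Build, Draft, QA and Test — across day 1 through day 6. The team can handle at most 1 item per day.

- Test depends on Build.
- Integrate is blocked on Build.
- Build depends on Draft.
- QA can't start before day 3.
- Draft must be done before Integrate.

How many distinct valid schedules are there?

40

Splitting on Integrate: it can be day 3 (6), day 4 (10), day 5 (12), day 6 (12). Listing each branch's schedules as (Build, Draft, QA, Test) by day number:
Integrate=day 3: (2,1,4,5) (2,1,4,6) (2,1,5,4) (2,1,5,6) (2,1,6,4) (2,1,6,5) — 6.
Integrate=day 4: (2,1,3,5) (2,1,3,6) (2,1,5,3) (2,1,5,6) (2,1,6,3) (2,1,6,5) (3,1,5,6) (3,1,6,5) (3,2,5,6) (3,2,6,5) — 10.
Integrate=day 5: (2,1,3,4) (2,1,3,6) (2,1,4,3) (2,1,4,6) (2,1,6,3) (2,1,6,4) (3,1,4,6) (3,1,6,4) (3,2,4,6) (3,2,6,4) (4,1,3,6) (4,2,3,6) — 12.
Integrate=day 6: (2,1,3,4) (2,1,3,5) (2,1,4,3) (2,1,4,5) (2,1,5,3) (2,1,5,4) (3,1,4,5) (3,1,5,4) (3,2,4,5) (3,2,5,4) (4,1,3,5) (4,2,3,5) — 12.
Summing: 6 + 10 + 12 + 12 = 40.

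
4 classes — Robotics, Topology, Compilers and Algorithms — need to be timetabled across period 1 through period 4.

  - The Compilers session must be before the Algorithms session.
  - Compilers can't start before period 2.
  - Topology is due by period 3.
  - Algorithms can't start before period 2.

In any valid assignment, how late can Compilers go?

period 3

Compilers is available from period 2; downstream work caps Compilers at period 3.
Compilers at period 3 is achievable: Compilers in period 3; Topology in period 1; Algorithms in period 4; Robotics in period 1.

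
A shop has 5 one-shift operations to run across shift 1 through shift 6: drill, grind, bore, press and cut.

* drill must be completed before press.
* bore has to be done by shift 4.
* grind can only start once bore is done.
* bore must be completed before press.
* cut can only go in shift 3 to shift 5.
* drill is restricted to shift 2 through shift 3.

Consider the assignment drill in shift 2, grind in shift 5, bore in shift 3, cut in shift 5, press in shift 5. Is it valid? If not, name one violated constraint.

Yes, all constraints hold

bore must be completed before press — holds.
grind can only start once bore is done — holds.
bore has to be done by shift 4 — holds.
cut can only go in shift 3 to shift 5 — holds.
drill is restricted to shift 2 through shift 3 — holds.
drill must be completed before press — holds.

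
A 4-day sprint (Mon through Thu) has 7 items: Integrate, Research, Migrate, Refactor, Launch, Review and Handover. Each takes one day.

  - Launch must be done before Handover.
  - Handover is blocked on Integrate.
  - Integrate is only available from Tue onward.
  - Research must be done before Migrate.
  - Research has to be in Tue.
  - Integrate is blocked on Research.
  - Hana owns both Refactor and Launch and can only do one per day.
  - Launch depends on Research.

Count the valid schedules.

Splitting on Migrate: it can be Wed (12), Thu (12). Listing each branch's schedules as (Integrate, Research, Refactor, Launch, Review, Handover):
Migrate=Wed: (Wed,Tue,Mon,Wed,Mon,Thu) (Wed,Tue,Mon,Wed,Tue,Thu) (Wed,Tue,Mon,Wed,Wed,Thu) (Wed,Tue,Mon,Wed,Thu,Thu) (Wed,Tue,Tue,Wed,Mon,Thu) (Wed,Tue,Tue,Wed,Tue,Thu) (Wed,Tue,Tue,Wed,Wed,Thu) (Wed,Tue,Tue,Wed,Thu,Thu) (Wed,Tue,Thu,Wed,Mon,Thu) (Wed,Tue,Thu,Wed,Tue,Thu) (Wed,Tue,Thu,Wed,Wed,Thu) (Wed,Tue,Thu,Wed,Thu,Thu) — 12.
Migrate=Thu: (Wed,Tue,Mon,Wed,Mon,Thu) (Wed,Tue,Mon,Wed,Tue,Thu) (Wed,Tue,Mon,Wed,Wed,Thu) (Wed,Tue,Mon,Wed,Thu,Thu) (Wed,Tue,Tue,Wed,Mon,Thu) (Wed,Tue,Tue,Wed,Tue,Thu) (Wed,Tue,Tue,Wed,Wed,Thu) (Wed,Tue,Tue,Wed,Thu,Thu) (Wed,Tue,Thu,Wed,Mon,Thu) (Wed,Tue,Thu,Wed,Tue,Thu) (Wed,Tue,Thu,Wed,Wed,Thu) (Wed,Tue,Thu,Wed,Thu,Thu) — 12.
Summing: 12 + 12 = 24.

24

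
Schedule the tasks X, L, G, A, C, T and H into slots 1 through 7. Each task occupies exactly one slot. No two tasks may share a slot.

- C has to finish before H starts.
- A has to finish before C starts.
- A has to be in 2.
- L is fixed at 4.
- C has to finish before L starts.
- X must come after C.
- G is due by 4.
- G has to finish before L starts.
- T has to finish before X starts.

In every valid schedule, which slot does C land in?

A is fixed at 2 and must come before C, so C is at least 3.
L is fixed at 4 and must come after C, so C is at most 3.
So C must be 3.

3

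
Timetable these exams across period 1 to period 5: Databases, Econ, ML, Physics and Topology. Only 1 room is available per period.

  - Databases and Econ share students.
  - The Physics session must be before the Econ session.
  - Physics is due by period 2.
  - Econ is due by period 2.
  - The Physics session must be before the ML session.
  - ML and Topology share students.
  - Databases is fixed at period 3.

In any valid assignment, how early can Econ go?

period 2

Precedence pushes Econ to at least period 2; Econ's own window allows nothing later than period 2.
Econ at period 2 is achievable: ML -> period 4, Econ -> period 2, Physics -> period 1, Topology -> period 5, Databases -> period 3.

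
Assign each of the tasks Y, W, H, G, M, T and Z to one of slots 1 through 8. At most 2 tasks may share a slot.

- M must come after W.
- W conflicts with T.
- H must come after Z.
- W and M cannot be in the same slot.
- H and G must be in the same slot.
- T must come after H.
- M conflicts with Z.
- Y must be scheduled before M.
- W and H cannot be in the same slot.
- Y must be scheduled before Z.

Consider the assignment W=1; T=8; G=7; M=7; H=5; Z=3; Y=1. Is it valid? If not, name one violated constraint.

No. H and G must be in the same slot is not satisfied.

H and G must be in the same slot — violated.
Y must be scheduled before Z — holds.
W and M cannot be in the same slot — holds.
W and H cannot be in the same slot — holds.
M must come after W — holds.
Y must be scheduled before M — holds.
W conflicts with T — holds.
M conflicts with Z — holds.
H must come after Z — holds.
T must come after H — holds.
At most 2 tasks may share a slot — holds.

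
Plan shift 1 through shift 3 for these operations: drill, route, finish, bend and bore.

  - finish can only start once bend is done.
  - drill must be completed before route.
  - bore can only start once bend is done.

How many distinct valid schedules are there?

15

Splitting on drill: it can be shift 1 (10), shift 2 (5). Listing each branch's schedules as (route, finish, bend, bore) by shift number:
drill=shift 1: (2,2,1,2) (2,2,1,3) (2,3,1,2) (2,3,1,3) (2,3,2,3) (3,2,1,2) (3,2,1,3) (3,3,1,2) (3,3,1,3) (3,3,2,3) — 10.
drill=shift 2: (3,2,1,2) (3,2,1,3) (3,3,1,2) (3,3,1,3) (3,3,2,3) — 5.
Summing: 10 + 5 = 15.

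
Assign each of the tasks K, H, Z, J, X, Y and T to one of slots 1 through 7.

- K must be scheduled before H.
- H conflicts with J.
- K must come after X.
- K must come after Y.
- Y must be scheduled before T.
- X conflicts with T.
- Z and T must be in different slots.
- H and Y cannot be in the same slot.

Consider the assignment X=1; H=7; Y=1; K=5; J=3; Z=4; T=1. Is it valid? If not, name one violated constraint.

Z and T must be in different slots — holds.
K must come after X — holds.
Y must be scheduled before T — violated.
H and Y cannot be in the same slot — holds.
K must be scheduled before H — holds.
K must come after Y — holds.
H conflicts with J — holds.
X conflicts with T — violated.

No. X conflicts with T is not satisfied.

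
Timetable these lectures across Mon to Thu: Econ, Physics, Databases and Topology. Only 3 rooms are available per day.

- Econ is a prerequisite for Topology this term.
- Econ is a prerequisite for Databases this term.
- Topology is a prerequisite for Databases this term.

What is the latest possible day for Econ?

Tue

Downstream work caps Econ at Tue.
Econ at Tue is achievable: Econ -> Tue, Physics -> Mon, Databases -> Thu, Topology -> Wed.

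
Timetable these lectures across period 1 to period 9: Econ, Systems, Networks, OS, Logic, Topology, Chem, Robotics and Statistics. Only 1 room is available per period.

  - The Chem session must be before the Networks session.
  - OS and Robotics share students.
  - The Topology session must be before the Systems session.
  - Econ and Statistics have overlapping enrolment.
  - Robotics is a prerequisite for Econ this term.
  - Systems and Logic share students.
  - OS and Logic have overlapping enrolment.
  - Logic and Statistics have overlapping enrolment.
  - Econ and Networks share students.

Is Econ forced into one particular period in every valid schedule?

Econ can be period 2 (e.g. Robotics -> period 1, Networks -> period 6, Logic -> period 8, Chem -> period 5, Econ -> period 2, Topology -> period 3, OS -> period 7, Systems -> period 4, Statistics -> period 9) or period 3 (e.g. Econ in period 3, Systems in period 4, Statistics in period 9, Networks in period 6, Topology in period 1, Logic in period 8, Chem in period 5, OS in period 7, Robotics in period 2).

No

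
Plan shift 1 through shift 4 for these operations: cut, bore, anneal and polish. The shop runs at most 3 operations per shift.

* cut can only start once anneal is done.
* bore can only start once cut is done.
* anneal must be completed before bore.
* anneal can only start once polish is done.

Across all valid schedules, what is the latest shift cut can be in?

Precedence pushes cut to at least shift 3; downstream work caps cut at shift 3.
cut at shift 3 is achievable: cut in shift 3, anneal in shift 2, bore in shift 4, polish in shift 1.

shift 3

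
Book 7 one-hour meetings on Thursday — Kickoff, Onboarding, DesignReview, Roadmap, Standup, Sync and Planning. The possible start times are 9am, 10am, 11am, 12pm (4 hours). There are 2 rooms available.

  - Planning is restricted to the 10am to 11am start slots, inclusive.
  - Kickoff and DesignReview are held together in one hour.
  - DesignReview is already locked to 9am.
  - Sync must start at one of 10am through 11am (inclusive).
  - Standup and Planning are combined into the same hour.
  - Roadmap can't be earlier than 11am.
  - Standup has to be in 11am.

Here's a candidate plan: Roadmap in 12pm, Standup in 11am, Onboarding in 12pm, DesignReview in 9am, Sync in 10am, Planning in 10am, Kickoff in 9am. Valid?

There are 2 rooms available — holds.
Standup has to be in 11am — holds.
Sync must start at one of 10am through 11am (inclusive) — holds.
Standup and Planning are combined into the same hour — violated.
Roadmap can't be earlier than 11am — holds.
DesignReview is already locked to 9am — holds.
Planning is restricted to the 10am to 11am start slots, inclusive — holds.
Kickoff and DesignReview are held together in one hour — holds.

Invalid. Standup and Planning are combined into the same hour.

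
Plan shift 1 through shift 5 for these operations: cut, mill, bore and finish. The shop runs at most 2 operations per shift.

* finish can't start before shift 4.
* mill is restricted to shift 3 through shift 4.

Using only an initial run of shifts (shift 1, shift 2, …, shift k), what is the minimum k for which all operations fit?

With at most 2 per shift and 4 operations, at least 2 shifts are needed.
finish can't be placed before shift 4, so the schedule must run through at least shift 4.
4 works (last occupied shift: shift 4): for example finish=shift 4, bore=shift 1, mill=shift 3, cut=shift 1.

4 shifts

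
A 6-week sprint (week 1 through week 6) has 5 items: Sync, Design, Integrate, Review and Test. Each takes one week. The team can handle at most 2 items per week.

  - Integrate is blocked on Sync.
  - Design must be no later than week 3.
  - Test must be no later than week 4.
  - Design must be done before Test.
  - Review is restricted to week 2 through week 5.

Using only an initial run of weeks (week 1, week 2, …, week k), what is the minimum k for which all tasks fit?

3 weeks

The precedence chain requires at least 2 distinct weeks.
With at most 2 per week and 5 tasks, at least 3 weeks are needed.
3 works (last occupied week: week 3): for example Sync -> week 1, Test -> week 3, Integrate -> week 2, Review -> week 2, Design -> week 1.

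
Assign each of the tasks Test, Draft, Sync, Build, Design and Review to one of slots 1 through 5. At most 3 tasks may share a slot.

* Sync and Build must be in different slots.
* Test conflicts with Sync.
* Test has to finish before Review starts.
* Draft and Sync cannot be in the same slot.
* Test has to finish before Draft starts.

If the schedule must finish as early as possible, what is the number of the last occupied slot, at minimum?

The precedence chain requires at least 2 distinct slots.
With at most 3 per slot and 6 tasks, at least 2 slots are needed.
Could 2 slots be enough, i.e. nothing placed later than 2? No: Review must come after Test (at 1 or later) → {2}; Test must come before Review (at 2 or earlier) → {1}; Draft must come after Test (at 1 or later) → {2}; Sync can't share with Test (1) → {2}; Sync can't share with Draft (2) → nothing is left.
So 2 slots is not enough.
3 works (last occupied slot: 3): for example Build=1, Design=1, Test=1, Review=2, Sync=3, Draft=2.

3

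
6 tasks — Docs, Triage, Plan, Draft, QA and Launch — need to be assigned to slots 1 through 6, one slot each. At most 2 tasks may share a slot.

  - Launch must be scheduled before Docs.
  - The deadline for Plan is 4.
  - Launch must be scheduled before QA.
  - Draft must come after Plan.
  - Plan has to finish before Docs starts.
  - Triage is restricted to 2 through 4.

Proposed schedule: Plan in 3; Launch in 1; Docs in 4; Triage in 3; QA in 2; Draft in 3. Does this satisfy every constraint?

Launch must be scheduled before Docs — holds.
The deadline for Plan is 4 — holds.
At most 2 tasks may share a slot — violated.
Launch must be scheduled before QA — holds.
Triage is restricted to 2 through 4 — holds.
Draft must come after Plan — violated.
Plan has to finish before Docs starts — holds.

No — it violates: At most 2 tasks may share a slot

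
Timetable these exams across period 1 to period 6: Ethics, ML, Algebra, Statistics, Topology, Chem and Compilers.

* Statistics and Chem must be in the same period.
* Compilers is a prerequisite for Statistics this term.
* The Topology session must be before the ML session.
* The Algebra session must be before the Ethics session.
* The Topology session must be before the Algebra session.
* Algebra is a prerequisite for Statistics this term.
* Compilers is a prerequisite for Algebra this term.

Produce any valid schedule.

Chem in period 3; Ethics in period 3; Algebra in period 2; Compilers in period 1; Statistics in period 3; ML in period 2; Topology in period 1

Checking: Topology(period 1) before Algebra(period 2); Algebra(period 2) before Statistics(period 3); Topology(period 1) before ML(period 2); Algebra(period 2) before Ethics(period 3); Compilers(period 1) before Algebra(period 2); Compilers(period 1) before Statistics(period 3); Statistics = Chem = period 3.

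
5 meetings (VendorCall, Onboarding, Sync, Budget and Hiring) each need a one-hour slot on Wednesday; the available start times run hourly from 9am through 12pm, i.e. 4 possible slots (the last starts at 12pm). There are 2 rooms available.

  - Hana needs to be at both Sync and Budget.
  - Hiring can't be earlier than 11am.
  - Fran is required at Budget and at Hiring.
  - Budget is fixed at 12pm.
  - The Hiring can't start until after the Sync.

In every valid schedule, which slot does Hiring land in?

11am

Hiring's window is 11am–12pm.
Budget is fixed at 12pm, and Hiring can't share a slot with Budget.
So Hiring must be 11am.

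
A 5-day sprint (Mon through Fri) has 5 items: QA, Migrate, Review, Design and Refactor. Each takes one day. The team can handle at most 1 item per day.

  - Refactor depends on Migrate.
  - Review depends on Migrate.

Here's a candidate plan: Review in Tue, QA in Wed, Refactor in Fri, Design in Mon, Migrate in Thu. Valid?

Review depends on Migrate — violated.
The team can handle at most 1 item per day — holds.
Refactor depends on Migrate — holds.

Invalid. Review depends on Migrate.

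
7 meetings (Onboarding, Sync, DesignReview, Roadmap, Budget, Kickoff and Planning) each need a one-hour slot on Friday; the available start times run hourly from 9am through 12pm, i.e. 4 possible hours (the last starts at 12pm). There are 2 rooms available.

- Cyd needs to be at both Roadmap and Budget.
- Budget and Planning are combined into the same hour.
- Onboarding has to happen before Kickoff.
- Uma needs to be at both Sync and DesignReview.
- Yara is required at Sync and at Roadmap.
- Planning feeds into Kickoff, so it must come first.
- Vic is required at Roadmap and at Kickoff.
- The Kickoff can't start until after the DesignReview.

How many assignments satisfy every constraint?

Splitting on Onboarding: it can be 9am (9), 10am (9), 11am (8). Listing each branch's schedules as (Sync, DesignReview, Roadmap, Budget, Kickoff, Planning):
Onboarding=9am: (9am,10am,10am,11am,12pm,11am) (9am,11am,11am,10am,12pm,10am) (11am,9am,12pm,10am,11am,10am) (12pm,9am,10am,11am,12pm,11am) (12pm,9am,11am,10am,12pm,10am) (12pm,10am,9am,11am,12pm,11am) (12pm,10am,10am,11am,12pm,11am) (12pm,11am,9am,10am,12pm,10am) (12pm,11am,11am,10am,12pm,10am) — 9.
Onboarding=10am: (10am,9am,9am,11am,12pm,11am) (10am,11am,11am,9am,12pm,9am) (11am,10am,12pm,9am,11am,9am) (12pm,9am,9am,11am,12pm,11am) (12pm,9am,10am,11am,12pm,11am) (12pm,10am,9am,11am,12pm,11am) (12pm,10am,11am,9am,12pm,9am) (12pm,11am,10am,9am,12pm,9am) (12pm,11am,11am,9am,12pm,9am) — 9.
Onboarding=11am: (11am,9am,9am,10am,12pm,10am) (11am,10am,10am,9am,12pm,9am) (12pm,9am,9am,10am,12pm,10am) (12pm,9am,11am,10am,12pm,10am) (12pm,10am,10am,9am,12pm,9am) (12pm,10am,11am,9am,12pm,9am) (12pm,11am,9am,10am,12pm,10am) (12pm,11am,10am,9am,12pm,9am) — 8.
Summing: 9 + 9 + 8 = 26.

26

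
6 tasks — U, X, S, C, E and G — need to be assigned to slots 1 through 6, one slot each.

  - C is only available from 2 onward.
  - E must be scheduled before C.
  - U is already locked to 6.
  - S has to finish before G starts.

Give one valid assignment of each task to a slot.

S -> 1, U -> 6, E -> 1, X -> 1, G -> 2, C -> 2

Checking: E(1) before C(2); S(1) before G(2); C=2 in [2,6]; U=6 in [6,6].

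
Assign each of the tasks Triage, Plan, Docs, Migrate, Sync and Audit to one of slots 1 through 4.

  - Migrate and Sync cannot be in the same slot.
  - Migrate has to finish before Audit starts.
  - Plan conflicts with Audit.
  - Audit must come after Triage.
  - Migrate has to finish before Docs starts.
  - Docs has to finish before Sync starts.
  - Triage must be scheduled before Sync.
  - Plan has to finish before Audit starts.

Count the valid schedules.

Splitting on Triage: it can be 1 (23), 2 (20), 3 (9). Listing each branch's schedules as (Plan, Docs, Migrate, Sync, Audit):
Triage=1: (1,2,1,3,2) (1,2,1,3,3) (1,2,1,3,4) (1,2,1,4,2) (1,2,1,4,3) (1,2,1,4,4) (1,3,1,4,2) (1,3,1,4,3) (1,3,1,4,4) (1,3,2,4,3) (1,3,2,4,4) (2,2,1,3,3) (2,2,1,3,4) (2,2,1,4,3) (2,2,1,4,4) (2,3,1,4,3) (2,3,1,4,4) (2,3,2,4,3) (2,3,2,4,4) (3,2,1,3,4) (3,2,1,4,4) (3,3,1,4,4) (3,3,2,4,4) — 23.
Triage=2: (1,2,1,3,3) (1,2,1,3,4) (1,2,1,4,3) (1,2,1,4,4) (1,3,1,4,3) (1,3,1,4,4) (1,3,2,4,3) (1,3,2,4,4) (2,2,1,3,3) (2,2,1,3,4) (2,2,1,4,3) (2,2,1,4,4) (2,3,1,4,3) (2,3,1,4,4) (2,3,2,4,3) (2,3,2,4,4) (3,2,1,3,4) (3,2,1,4,4) (3,3,1,4,4) (3,3,2,4,4) — 20.
Triage=3: (1,2,1,4,4) (1,3,1,4,4) (1,3,2,4,4) (2,2,1,4,4) (2,3,1,4,4) (2,3,2,4,4) (3,2,1,4,4) (3,3,1,4,4) (3,3,2,4,4) — 9.
Summing: 23 + 20 + 9 = 52.

52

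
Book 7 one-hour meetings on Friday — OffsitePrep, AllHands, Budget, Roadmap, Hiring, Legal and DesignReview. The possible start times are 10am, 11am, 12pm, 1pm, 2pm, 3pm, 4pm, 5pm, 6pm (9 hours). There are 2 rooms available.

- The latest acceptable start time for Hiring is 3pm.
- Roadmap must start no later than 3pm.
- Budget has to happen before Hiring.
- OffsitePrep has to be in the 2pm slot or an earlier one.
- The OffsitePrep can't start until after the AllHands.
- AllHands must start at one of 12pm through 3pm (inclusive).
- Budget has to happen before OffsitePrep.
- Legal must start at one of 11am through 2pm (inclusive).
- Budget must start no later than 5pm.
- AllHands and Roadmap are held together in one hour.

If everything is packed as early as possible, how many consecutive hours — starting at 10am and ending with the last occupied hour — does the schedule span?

The precedence chain requires at least 2 distinct hours.
With at most 2 per hour and 7 meetings, at least 4 hours are needed.
Propagating the time windows through the other constraints, OffsitePrep can't land before 1pm — that is hour 4 counting from 10am — so the schedule must run through at least 4 hours.
4 works (last occupied hour: 1pm): for example DesignReview -> 10am; OffsitePrep -> 1pm; Legal -> 11am; Hiring -> 11am; Budget -> 10am; AllHands -> 12pm; Roadmap -> 12pm.

4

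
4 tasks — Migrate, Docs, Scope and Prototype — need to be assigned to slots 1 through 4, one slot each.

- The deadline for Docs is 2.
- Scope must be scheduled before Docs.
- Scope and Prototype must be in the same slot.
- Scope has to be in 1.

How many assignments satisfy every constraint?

Enumerating: Prototype=1, Scope=1, Docs=2, Migrate=1 | Migrate=2; Docs=2; Scope=1; Prototype=1 | Docs=2; Scope=1; Migrate=3; Prototype=1 | Prototype=1; Migrate=4; Docs=2; Scope=1.

4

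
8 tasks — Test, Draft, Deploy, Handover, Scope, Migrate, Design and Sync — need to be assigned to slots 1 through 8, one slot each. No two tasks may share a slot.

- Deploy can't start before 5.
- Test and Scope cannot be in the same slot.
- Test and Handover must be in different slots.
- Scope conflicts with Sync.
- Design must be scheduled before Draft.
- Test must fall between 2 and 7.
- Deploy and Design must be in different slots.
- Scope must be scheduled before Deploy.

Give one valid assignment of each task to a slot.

Test -> 2; Sync -> 8; Scope -> 4; Deploy -> 5; Design -> 1; Draft -> 3; Handover -> 6; Migrate -> 7

Checking: Scope(4) before Deploy(5); Design(1) before Draft(3); Scope(4) != Sync(8); Test(2) != Scope(4); Test(2) != Handover(6); Deploy(5) != Design(1); Deploy=5 in [5,8]; Test=2 in [2,7]; max 1 per slot (cap 1).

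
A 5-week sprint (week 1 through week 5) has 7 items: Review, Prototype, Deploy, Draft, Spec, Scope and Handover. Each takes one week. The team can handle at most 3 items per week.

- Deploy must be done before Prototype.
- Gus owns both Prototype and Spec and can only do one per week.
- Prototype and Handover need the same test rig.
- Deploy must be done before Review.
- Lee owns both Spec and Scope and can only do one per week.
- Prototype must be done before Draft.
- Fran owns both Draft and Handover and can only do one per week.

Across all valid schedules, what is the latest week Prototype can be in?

week 4

Precedence pushes Prototype to at least week 2; downstream work caps Prototype at week 4.
Prototype at week 4 is achievable: Spec in week 1, Review in week 2, Prototype in week 4, Scope in week 2, Draft in week 5, Deploy in week 1, Handover in week 1.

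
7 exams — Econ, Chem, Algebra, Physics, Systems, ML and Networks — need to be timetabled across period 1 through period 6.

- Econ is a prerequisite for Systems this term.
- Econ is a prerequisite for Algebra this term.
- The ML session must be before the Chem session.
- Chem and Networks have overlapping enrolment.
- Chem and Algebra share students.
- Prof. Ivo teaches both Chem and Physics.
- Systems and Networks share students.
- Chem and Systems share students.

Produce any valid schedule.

Systems -> period 3, Networks -> period 1, Physics -> period 1, Chem -> period 2, ML -> period 1, Econ -> period 1, Algebra -> period 3

Checking: ML(period 1) before Chem(period 2); Econ(period 1) before Algebra(period 3); Econ(period 1) before Systems(period 3); Chem(period 2) != Networks(period 1); Chem(period 2) != Algebra(period 3); Systems(period 3) != Networks(period 1); Chem(period 2) != Systems(period 3); Chem(period 2) != Physics(period 1).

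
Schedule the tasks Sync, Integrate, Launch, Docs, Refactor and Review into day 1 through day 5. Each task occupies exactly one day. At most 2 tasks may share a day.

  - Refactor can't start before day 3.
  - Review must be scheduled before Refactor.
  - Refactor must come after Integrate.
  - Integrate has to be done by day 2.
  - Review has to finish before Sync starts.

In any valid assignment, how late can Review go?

Downstream work caps Review at day 4.
Review at day 4 is achievable: Refactor -> day 5; Launch -> day 1; Sync -> day 5; Review -> day 4; Docs -> day 2; Integrate -> day 1.

day 4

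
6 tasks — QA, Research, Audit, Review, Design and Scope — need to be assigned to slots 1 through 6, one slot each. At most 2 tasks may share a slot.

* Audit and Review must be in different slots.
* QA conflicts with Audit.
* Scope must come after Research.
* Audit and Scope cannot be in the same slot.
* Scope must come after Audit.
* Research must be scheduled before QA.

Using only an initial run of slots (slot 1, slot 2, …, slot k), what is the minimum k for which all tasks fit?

3

The precedence chain requires at least 2 distinct slots.
With at most 2 per slot and 6 tasks, at least 3 slots are needed.
3 works (last occupied slot: 3): for example Scope -> 2, Design -> 3, Review -> 3, Audit -> 1, Research -> 1, QA -> 2.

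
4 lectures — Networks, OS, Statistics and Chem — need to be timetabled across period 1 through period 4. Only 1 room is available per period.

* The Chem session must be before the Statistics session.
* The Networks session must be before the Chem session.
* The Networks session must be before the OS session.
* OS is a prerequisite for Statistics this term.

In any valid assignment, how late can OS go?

Precedence pushes OS to at least period 2; downstream work caps OS at period 3.
OS at period 3 is achievable: Networks -> period 1, OS -> period 3, Statistics -> period 4, Chem -> period 2.

period 3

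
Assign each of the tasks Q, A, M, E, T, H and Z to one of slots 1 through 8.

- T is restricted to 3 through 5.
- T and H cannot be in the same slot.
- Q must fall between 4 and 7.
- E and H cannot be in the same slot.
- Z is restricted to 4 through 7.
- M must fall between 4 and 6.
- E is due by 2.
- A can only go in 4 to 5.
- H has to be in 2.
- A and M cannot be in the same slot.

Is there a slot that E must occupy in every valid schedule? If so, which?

1

E's window is 1–2.
H is fixed at 2, and E can't share a slot with H.
So E must be 1.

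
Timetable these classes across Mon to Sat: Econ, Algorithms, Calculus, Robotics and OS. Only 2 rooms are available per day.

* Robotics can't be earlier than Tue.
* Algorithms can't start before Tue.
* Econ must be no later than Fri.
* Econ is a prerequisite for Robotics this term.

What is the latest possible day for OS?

Sat

OS at Sat is achievable: Robotics=Tue; OS=Sat; Econ=Mon; Calculus=Mon; Algorithms=Tue.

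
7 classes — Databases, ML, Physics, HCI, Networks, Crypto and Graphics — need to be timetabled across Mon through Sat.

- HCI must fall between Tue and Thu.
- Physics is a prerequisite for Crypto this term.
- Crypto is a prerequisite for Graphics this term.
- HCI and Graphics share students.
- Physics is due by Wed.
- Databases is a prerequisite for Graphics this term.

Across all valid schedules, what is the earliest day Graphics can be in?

Wed

Precedence pushes Graphics to at least Wed.
Graphics at Wed is achievable: ML -> Mon; Networks -> Mon; HCI -> Tue; Crypto -> Tue; Graphics -> Wed; Databases -> Mon; Physics -> Mon.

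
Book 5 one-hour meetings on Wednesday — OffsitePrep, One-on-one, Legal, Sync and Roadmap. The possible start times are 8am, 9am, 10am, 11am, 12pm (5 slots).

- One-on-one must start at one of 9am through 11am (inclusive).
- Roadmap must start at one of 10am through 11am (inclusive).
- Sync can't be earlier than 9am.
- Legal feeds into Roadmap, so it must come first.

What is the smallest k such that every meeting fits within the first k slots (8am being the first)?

3 slots

The precedence chain requires at least 2 distinct slots.
Roadmap can't be placed before 10am — that is slot 3 counting from 8am — so the schedule must run through at least 3 slots.
3 works (last occupied slot: 10am): for example OffsitePrep=8am, Sync=9am, Legal=8am, One-on-one=9am, Roadmap=10am.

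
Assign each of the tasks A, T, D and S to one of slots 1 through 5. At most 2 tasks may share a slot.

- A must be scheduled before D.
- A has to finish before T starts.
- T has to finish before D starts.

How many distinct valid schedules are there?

50

Splitting on A: it can be 1 (30), 2 (15), 3 (5). Listing each branch's schedules as (T, D, S):
A=1: (2,3,1) (2,3,2) (2,3,3) (2,3,4) (2,3,5) (2,4,1) (2,4,2) (2,4,3) (2,4,4) (2,4,5) (2,5,1) (2,5,2) (2,5,3) (2,5,4) (2,5,5) (3,4,1) (3,4,2) (3,4,3) (3,4,4) (3,4,5) (3,5,1) (3,5,2) (3,5,3) (3,5,4) (3,5,5) (4,5,1) (4,5,2) (4,5,3) (4,5,4) (4,5,5) — 30.
A=2: (3,4,1) (3,4,2) (3,4,3) (3,4,4) (3,4,5) (3,5,1) (3,5,2) (3,5,3) (3,5,4) (3,5,5) (4,5,1) (4,5,2) (4,5,3) (4,5,4) (4,5,5) — 15.
A=3: (4,5,1) (4,5,2) (4,5,3) (4,5,4) (4,5,5) — 5.
Summing: 30 + 15 + 5 = 50.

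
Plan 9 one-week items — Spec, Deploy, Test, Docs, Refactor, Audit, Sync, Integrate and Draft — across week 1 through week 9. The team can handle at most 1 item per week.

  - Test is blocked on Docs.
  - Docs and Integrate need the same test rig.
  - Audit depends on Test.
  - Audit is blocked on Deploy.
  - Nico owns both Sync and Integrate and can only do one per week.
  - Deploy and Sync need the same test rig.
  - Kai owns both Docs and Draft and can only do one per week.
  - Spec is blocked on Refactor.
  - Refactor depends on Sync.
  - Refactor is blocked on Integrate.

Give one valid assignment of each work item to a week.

Integrate -> week 2; Refactor -> week 3; Draft -> week 9; Audit -> week 7; Docs -> week 4; Spec -> week 8; Deploy -> week 6; Sync -> week 1; Test -> week 5

Checking: Integrate(week 2) before Refactor(week 3); Deploy(week 6) before Audit(week 7); Sync(week 1) before Refactor(week 3); Docs(week 4) before Test(week 5); Refactor(week 3) before Spec(week 8); Test(week 5) before Audit(week 7); Docs(week 4) != Draft(week 9); Docs(week 4) != Integrate(week 2); Deploy(week 6) != Sync(week 1); Sync(week 1) != Integrate(week 2); max 1 per week (cap 1).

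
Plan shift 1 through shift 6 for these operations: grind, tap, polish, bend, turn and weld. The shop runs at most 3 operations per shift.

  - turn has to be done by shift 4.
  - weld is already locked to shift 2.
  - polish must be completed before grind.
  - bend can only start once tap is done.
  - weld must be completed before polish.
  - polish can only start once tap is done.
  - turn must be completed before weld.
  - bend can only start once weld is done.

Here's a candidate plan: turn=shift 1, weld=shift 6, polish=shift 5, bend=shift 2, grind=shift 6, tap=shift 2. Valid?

turn has to be done by shift 4 — holds.
The shop runs at most 3 operations per shift — holds.
polish can only start once tap is done — holds.
bend can only start once tap is done — violated.
weld must be completed before polish — violated.
bend can only start once weld is done — violated.
polish must be completed before grind — holds.
weld is already locked to shift 2 — violated.
turn must be completed before weld — holds.

Invalid. bend can only start once weld is done.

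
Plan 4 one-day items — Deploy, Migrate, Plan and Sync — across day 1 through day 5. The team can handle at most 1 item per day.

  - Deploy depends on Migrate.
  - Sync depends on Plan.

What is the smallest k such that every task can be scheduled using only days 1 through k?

The precedence chain requires at least 2 distinct days.
With at most 1 per day and 4 tasks, at least 4 days are needed.
4 works (last occupied day: day 4): for example Migrate in day 1, Deploy in day 2, Sync in day 4, Plan in day 3.

4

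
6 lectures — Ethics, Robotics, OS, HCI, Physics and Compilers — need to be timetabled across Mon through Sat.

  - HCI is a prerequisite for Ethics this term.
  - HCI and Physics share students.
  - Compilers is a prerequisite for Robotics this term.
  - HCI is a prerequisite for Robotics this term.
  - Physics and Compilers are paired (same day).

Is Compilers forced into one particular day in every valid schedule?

Compilers can be Mon (e.g. OS=Mon; Robotics=Wed; HCI=Tue; Compilers=Mon; Physics=Mon; Ethics=Wed) or Tue (e.g. Compilers=Tue; HCI=Mon; OS=Mon; Ethics=Tue; Robotics=Wed; Physics=Tue).

No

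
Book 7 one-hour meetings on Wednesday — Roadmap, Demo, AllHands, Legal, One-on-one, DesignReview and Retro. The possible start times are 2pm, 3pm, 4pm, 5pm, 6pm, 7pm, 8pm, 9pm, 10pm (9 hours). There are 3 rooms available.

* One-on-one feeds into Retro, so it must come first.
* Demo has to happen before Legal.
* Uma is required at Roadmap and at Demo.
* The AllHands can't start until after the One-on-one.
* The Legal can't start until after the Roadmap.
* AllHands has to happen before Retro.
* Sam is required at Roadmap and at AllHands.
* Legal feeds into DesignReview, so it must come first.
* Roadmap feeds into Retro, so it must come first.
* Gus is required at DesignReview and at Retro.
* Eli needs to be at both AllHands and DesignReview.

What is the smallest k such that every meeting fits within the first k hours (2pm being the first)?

The precedence chain requires at least 3 distinct hours.
With at most 3 per hour and 7 meetings, at least 3 hours are needed.
Could 3 hours be enough, i.e. nothing placed later than 4pm? No: Legal must come after Roadmap (at 2pm or later) → {3pm, 4pm}; Roadmap must come before Legal (at 4pm or earlier) → {2pm, 3pm}; AllHands must come after One-on-one (at 2pm or later) → {3pm, 4pm}; DesignReview must come after Legal (at 3pm or later) → {4pm}; Legal must come before DesignReview (at 4pm or earlier) → {3pm}; Retro must come after Roadmap (at 2pm or later) → {3pm, 4pm}; Demo must come before Legal (at 3pm or earlier) → {2pm}; Retro must come after AllHands (at 3pm or later) → {4pm}; AllHands must come before Retro (at 4pm or earlier) → {3pm}; Roadmap can't share with AllHands (3pm) → {2pm}; Demo can't share with Roadmap (2pm) → nothing is left.
So 3 hours is not enough.
4 works (last occupied hour: 5pm): for example Roadmap in 2pm; Demo in 3pm; Legal in 4pm; AllHands in 3pm; DesignReview in 5pm; Retro in 4pm; One-on-one in 2pm.

4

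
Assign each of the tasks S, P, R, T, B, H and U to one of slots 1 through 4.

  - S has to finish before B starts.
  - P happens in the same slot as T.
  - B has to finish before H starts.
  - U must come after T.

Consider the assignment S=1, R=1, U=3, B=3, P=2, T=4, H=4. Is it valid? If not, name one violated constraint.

No — it violates: P happens in the same slot as T

B has to finish before H starts — holds.
S has to finish before B starts — holds.
U must come after T — violated.
P happens in the same slot as T — violated.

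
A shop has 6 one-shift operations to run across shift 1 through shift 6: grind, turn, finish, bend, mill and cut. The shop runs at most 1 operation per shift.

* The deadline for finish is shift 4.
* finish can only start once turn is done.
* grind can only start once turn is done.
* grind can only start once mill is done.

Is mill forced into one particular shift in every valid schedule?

No

mill can be shift 1 (e.g. mill=shift 1; turn=shift 2; finish=shift 3; cut=shift 6; bend=shift 5; grind=shift 4) or shift 2 (e.g. grind in shift 4, turn in shift 1, mill in shift 2, cut in shift 6, bend in shift 5, finish in shift 3).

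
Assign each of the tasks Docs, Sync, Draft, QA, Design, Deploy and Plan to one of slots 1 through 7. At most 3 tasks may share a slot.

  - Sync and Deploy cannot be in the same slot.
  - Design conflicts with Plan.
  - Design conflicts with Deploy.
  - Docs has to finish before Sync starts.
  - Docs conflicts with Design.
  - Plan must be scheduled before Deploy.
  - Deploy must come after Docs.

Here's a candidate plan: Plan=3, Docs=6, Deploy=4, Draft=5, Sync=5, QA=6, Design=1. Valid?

Deploy must come after Docs — violated.
Docs has to finish before Sync starts — violated.
Sync and Deploy cannot be in the same slot — holds.
At most 3 tasks may share a slot — holds.
Design conflicts with Deploy — holds.
Plan must be scheduled before Deploy — holds.
Docs conflicts with Design — holds.
Design conflicts with Plan — holds.

Invalid. Deploy must come after Docs.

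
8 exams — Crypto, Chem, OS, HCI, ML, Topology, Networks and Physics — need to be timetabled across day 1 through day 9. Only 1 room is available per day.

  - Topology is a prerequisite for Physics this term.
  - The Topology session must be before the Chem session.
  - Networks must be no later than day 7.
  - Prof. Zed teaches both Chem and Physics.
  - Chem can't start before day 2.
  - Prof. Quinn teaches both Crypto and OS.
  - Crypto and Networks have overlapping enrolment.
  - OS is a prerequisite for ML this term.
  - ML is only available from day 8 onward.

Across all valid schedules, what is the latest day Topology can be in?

day 6

Downstream work caps Topology at day 8.
Topology at day 6 is achievable: Chem in day 7, Physics in day 9, Networks in day 1, Crypto in day 3, ML in day 8, Topology in day 6, HCI in day 4, OS in day 2.
Nothing later works — the conflict and capacity constraints rule out every day after day 6.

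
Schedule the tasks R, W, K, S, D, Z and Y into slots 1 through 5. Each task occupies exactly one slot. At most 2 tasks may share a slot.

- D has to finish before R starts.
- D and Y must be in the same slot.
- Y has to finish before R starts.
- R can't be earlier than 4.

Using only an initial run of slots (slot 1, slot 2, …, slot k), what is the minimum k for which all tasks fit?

4

The precedence chain requires at least 2 distinct slots.
With at most 2 per slot and 7 tasks, at least 4 slots are needed.
R can't be placed before 4, so the schedule must run through at least slot 4.
4 works (last occupied slot: 4): for example D in 1; Z in 3; Y in 1; K in 2; S in 3; R in 4; W in 2.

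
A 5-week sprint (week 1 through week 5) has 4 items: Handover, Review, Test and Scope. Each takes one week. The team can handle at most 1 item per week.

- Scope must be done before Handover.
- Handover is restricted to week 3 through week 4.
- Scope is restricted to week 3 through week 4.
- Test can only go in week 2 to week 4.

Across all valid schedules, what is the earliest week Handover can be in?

week 4

Handover is available from week 3; precedence pushes Handover to at least week 4; Handover's own window allows nothing later than week 4.
Handover at week 4 is achievable: Review=week 1; Scope=week 3; Test=week 2; Handover=week 4.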